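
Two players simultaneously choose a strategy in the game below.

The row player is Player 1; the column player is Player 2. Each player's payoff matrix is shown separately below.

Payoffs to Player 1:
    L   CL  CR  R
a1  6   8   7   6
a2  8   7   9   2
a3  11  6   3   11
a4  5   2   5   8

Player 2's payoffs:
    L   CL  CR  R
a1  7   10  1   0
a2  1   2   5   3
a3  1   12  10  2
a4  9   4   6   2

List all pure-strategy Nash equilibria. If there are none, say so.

Player 1 against L: payoffs 6, 8, 11, 5 → best response a3.
Player 1 against CL: payoffs 8, 7, 6, 2 → best response a1.
Player 1 against CR: payoffs 7, 9, 3, 5 → best response a2.
Player 1 against R: payoffs 6, 2, 11, 8 → best response a3.
Player 2 against a1: payoffs 7, 10, 1, 0 → best response CL.
Player 2 against a2: payoffs 1, 2, 5, 3 → best response CR.
Player 2 against a3: payoffs 1, 12, 10, 2 → best response CL.
Player 2 against a4: payoffs 9, 4, 6, 2 → best response L.
Mutual best responses: (a1, CL); (a2, CR).

(a1, CL), (a2, CR)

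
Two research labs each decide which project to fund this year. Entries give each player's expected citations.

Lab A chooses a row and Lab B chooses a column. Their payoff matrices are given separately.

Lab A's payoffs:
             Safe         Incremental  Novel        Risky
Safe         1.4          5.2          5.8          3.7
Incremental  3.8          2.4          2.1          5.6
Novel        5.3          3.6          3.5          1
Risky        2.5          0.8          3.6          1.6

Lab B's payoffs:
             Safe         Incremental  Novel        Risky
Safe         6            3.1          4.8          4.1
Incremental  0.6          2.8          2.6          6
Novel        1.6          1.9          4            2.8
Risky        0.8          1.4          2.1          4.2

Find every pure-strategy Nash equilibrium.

Lab A against Safe: payoffs 1.4, 3.8, 5.3, 2.5 → best response Novel.
Lab A against Incremental: payoffs 5.2, 2.4, 3.6, 0.8 → best response Safe.
Lab A against Novel: payoffs 5.8, 2.1, 3.5, 3.6 → best response Safe.
Lab A against Risky: payoffs 3.7, 5.6, 1, 1.6 → best response Incremental.
Lab B against Safe: payoffs 6, 3.1, 4.8, 4.1 → best response Safe.
Lab B against Incremental: payoffs 0.6, 2.8, 2.6, 6 → best response Risky.
Lab B against Novel: payoffs 1.6, 1.9, 4, 2.8 → best response Novel.
Lab B against Risky: payoffs 0.8, 1.4, 2.1, 4.2 → best response Risky.
Mutual best responses: (Incremental, Risky).

(Incremental, Risky)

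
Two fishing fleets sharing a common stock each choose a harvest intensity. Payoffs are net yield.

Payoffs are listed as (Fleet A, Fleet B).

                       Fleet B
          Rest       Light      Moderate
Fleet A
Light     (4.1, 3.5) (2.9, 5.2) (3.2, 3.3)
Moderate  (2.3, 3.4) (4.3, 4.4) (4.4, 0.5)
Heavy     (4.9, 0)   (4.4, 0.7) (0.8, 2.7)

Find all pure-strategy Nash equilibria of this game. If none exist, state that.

This game has no pure Nash equilibrium.

Fleet A against Rest: payoffs 4.1, 2.3, 4.9 → best response Heavy.
Fleet A against Light: payoffs 2.9, 4.3, 4.4 → best response Heavy.
Fleet A against Moderate: payoffs 3.2, 4.4, 0.8 → best response Moderate.
Fleet B against Light: payoffs 3.5, 5.2, 3.3 → best response Light.
Fleet B against Moderate: payoffs 3.4, 4.4, 0.5 → best response Light.
Fleet B against Heavy: payoffs 0, 0.7, 2.7 → best response Moderate.
No profile is a mutual best response for all players.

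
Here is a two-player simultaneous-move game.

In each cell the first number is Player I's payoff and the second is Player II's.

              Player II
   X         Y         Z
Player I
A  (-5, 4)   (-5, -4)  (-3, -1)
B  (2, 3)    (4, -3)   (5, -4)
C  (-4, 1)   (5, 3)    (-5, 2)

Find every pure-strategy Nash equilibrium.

The pure Nash equilibria are (B, X), (C, Y).

(A, X): Player I can switch to B (-5 → 2). Not NE.
(A, Y): Player I can switch to B (-5 → 4). Not NE.
(A, Z): Player I can switch to B (-3 → 5). Not NE.
(B, X): Player I gets 2, best alternative -4; Player II gets 3, best alternative -3. No profitable deviation — NE.
(B, Y): Player I can switch to C (4 → 5). Not NE.
(B, Z): Player II can switch to X (-4 → 3). Not NE.
(C, X): Player I can switch to B (-4 → 2). Not NE.
(C, Y): Player I gets 5, best alternative 4; Player II gets 3, best alternative 2. No profitable deviation — NE.
(C, Z): Player I can switch to A (-5 → -3). Not NE.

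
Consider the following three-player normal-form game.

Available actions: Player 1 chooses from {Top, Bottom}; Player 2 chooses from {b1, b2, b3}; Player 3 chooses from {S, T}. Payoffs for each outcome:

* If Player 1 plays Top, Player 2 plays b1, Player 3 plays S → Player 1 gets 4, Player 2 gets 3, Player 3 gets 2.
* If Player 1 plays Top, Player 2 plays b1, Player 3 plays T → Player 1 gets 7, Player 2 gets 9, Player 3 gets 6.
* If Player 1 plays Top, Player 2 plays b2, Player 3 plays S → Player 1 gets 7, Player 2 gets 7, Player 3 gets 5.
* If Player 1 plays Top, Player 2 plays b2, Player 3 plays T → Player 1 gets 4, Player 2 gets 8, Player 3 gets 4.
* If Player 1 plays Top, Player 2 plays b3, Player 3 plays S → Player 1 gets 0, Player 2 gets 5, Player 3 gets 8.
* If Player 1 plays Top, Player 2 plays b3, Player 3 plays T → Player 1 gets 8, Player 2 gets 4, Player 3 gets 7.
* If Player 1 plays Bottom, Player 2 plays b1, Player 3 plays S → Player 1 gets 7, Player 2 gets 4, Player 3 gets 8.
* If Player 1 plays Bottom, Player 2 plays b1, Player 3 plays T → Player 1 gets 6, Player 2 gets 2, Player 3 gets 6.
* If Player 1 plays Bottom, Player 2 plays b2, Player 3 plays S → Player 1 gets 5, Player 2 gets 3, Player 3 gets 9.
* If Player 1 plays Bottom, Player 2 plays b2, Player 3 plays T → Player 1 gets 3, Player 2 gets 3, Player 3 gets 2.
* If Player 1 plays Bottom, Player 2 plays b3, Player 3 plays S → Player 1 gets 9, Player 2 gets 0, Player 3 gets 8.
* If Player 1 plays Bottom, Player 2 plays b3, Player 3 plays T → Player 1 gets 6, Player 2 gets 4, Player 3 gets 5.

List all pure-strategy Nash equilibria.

For each player, find the best response to each opponent profile; mutual best responses are the pure NE.
Player 1 against (b1, S): payoffs 4, 7 → best response Bottom.
Player 1 against (b1, T): payoffs 7, 6 → best response Top.
Player 1 against (b2, S): payoffs 7, 5 → best response Top.
Player 1 against (b2, T): payoffs 4, 3 → best response Top.
Player 1 against (b3, S): payoffs 0, 9 → best response Bottom.
Player 1 against (b3, T): payoffs 8, 6 → best response Top.
Player 2 against (Top, S): payoffs 3, 7, 5 → best response b2.
Player 2 against (Top, T): payoffs 9, 8, 4 → best response b1.
Player 2 against (Bottom, S): payoffs 4, 3, 0 → best response b1.
Player 2 against (Bottom, T): payoffs 2, 3, 4 → best response b3.
Player 3 against (Top, b1): payoffs 2, 6 → best response T.
Player 3 against (Top, b2): payoffs 5, 4 → best response S.
Player 3 against (Top, b3): payoffs 8, 7 → best response S.
Player 3 against (Bottom, b1): payoffs 8, 6 → best response S.
Player 3 against (Bottom, b2): payoffs 9, 2 → best response S.
Player 3 against (Bottom, b3): payoffs 8, 5 → best response S.
Mutual best responses: (Top, b1, T); (Top, b2, S); (Bottom, b1, S).

Pure-strategy Nash equilibria: (Top, b1, T) and (Top, b2, S) and (Bottom, b1, S)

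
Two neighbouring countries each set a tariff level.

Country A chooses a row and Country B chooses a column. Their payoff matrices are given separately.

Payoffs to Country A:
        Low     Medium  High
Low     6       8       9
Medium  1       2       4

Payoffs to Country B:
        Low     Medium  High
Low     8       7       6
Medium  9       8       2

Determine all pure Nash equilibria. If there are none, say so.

(Low, Low): Country A gets 6, best alternative 1; Country B gets 8, best alternative 7. No profitable deviation — NE.
(Low, Medium): Country B can switch to Low (7 → 8). Not NE.
(Low, High): Country B can switch to Low (6 → 8). Not NE.
(Medium, Low): Country A can switch to Low (1 → 6). Not NE.
(Medium, Medium): Country A can switch to Low (2 → 8). Not NE.
(Medium, High): Country A can switch to Low (4 → 9). Not NE.

The unique pure-strategy Nash equilibrium is (Low, Low).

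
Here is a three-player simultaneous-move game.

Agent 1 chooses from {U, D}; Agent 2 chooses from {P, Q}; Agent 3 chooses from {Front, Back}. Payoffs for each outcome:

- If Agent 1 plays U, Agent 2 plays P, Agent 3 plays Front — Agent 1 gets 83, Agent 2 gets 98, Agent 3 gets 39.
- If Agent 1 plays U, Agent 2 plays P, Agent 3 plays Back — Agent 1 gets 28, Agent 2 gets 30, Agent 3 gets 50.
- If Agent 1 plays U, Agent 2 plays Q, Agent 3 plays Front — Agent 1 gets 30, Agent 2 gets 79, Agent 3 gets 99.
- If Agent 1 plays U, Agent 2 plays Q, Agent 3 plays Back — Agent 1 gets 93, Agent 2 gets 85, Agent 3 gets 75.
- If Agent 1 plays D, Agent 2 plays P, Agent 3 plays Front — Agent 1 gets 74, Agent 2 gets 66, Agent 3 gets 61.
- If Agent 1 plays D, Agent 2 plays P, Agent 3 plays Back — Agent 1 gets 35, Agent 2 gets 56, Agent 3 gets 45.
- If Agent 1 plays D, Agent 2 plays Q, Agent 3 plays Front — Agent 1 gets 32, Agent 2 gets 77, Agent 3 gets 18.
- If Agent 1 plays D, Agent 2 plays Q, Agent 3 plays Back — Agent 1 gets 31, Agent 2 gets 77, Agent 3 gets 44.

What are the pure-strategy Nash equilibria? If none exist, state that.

There is no pure-strategy Nash equilibrium.

Agent 1 against (P, Front): payoffs 83, 74 → best response U.
Agent 1 against (P, Back): payoffs 28, 35 → best response D.
Agent 1 against (Q, Front): payoffs 30, 32 → best response D.
Agent 1 against (Q, Back): payoffs 93, 31 → best response U.
Agent 2 against (U, Front): payoffs 98, 79 → best response P.
Agent 2 against (U, Back): payoffs 30, 85 → best response Q.
Agent 2 against (D, Front): payoffs 66, 77 → best response Q.
Agent 2 against (D, Back): payoffs 56, 77 → best response Q.
Agent 3 against (U, P): payoffs 39, 50 → best response Back.
Agent 3 against (U, Q): payoffs 99, 75 → best response Front.
Agent 3 against (D, P): payoffs 61, 45 → best response Front.
Agent 3 against (D, Q): payoffs 18, 44 → best response Back.
No profile is a mutual best response for all players.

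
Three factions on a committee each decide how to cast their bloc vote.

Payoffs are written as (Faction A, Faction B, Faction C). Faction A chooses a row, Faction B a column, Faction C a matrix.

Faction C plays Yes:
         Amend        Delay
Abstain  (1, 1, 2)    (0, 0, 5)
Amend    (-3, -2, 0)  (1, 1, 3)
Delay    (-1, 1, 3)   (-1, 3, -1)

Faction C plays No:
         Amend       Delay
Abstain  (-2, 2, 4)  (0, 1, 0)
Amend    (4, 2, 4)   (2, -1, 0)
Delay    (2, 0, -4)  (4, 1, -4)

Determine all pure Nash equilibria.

Pure-strategy Nash equilibria: (Amend, Amend, No) and (Amend, Delay, Yes)

Faction A against (Amend, Yes): payoffs 1, -3, -1 → best response Abstain.
Faction A against (Amend, No): payoffs -2, 4, 2 → best response Amend.
Faction A against (Delay, Yes): payoffs 0, 1, -1 → best response Amend.
Faction A against (Delay, No): payoffs 0, 2, 4 → best response Delay.
Faction B against (Abstain, Yes): payoffs 1, 0 → best response Amend.
Faction B against (Abstain, No): payoffs 2, 1 → best response Amend.
Faction B against (Amend, Yes): payoffs -2, 1 → best response Delay.
Faction B against (Amend, No): payoffs 2, -1 → best response Amend.
Faction B against (Delay, Yes): payoffs 1, 3 → best response Delay.
Faction B against (Delay, No): payoffs 0, 1 → best response Delay.
Faction C against (Abstain, Amend): payoffs 2, 4 → best response No.
Faction C against (Abstain, Delay): payoffs 5, 0 → best response Yes.
Faction C against (Amend, Amend): payoffs 0, 4 → best response No.
Faction C against (Amend, Delay): payoffs 3, 0 → best response Yes.
Faction C against (Delay, Amend): payoffs 3, -4 → best response Yes.
Faction C against (Delay, Delay): payoffs -1, -4 → best response Yes.
Mutual best responses: (Amend, Amend, No); (Amend, Delay, Yes).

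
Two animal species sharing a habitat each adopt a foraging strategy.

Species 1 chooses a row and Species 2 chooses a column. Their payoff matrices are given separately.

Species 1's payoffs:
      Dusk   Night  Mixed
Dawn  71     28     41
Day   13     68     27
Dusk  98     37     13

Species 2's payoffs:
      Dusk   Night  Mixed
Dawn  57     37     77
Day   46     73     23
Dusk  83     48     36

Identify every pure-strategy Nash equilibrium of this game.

(Dawn, Dusk): Species 1 can switch to Dusk (71 → 98). Not NE.
(Dawn, Night): Species 1 can switch to Day (28 → 68). Not NE.
(Dawn, Mixed): Species 1 gets 41, best alternative 27; Species 2 gets 77, best alternative 57. No profitable deviation — NE.
(Day, Dusk): Species 1 can switch to Dawn (13 → 71). Not NE.
(Day, Night): Species 1 gets 68, best alternative 37; Species 2 gets 73, best alternative 46. No profitable deviation — NE.
(Day, Mixed): Species 1 can switch to Dawn (27 → 41). Not NE.
(Dusk, Dusk): Species 1 gets 98, best alternative 71; Species 2 gets 83, best alternative 48. No profitable deviation — NE.
(Dusk, Night): Species 1 can switch to Day (37 → 68). Not NE.
(Dusk, Mixed): Species 1 can switch to Dawn (13 → 41). Not NE.

(Dawn, Mixed), (Day, Night), (Dusk, Dusk)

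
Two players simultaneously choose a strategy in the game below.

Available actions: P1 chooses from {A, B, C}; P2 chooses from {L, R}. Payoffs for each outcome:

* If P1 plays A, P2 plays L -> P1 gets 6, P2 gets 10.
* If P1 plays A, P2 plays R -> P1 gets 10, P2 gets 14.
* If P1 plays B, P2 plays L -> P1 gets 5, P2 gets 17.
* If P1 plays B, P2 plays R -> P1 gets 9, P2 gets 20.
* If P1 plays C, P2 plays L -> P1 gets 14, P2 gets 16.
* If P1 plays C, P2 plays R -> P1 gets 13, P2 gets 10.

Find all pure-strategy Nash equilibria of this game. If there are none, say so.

P1 against L: payoffs 6, 5, 14 → best response C.
P1 against R: payoffs 10, 9, 13 → best response C.
P2 against A: payoffs 10, 14 → best response R.
P2 against B: payoffs 17, 20 → best response R.
P2 against C: payoffs 16, 10 → best response L.
Mutual best responses: (C, L).

The unique pure-strategy Nash equilibrium is (C, L).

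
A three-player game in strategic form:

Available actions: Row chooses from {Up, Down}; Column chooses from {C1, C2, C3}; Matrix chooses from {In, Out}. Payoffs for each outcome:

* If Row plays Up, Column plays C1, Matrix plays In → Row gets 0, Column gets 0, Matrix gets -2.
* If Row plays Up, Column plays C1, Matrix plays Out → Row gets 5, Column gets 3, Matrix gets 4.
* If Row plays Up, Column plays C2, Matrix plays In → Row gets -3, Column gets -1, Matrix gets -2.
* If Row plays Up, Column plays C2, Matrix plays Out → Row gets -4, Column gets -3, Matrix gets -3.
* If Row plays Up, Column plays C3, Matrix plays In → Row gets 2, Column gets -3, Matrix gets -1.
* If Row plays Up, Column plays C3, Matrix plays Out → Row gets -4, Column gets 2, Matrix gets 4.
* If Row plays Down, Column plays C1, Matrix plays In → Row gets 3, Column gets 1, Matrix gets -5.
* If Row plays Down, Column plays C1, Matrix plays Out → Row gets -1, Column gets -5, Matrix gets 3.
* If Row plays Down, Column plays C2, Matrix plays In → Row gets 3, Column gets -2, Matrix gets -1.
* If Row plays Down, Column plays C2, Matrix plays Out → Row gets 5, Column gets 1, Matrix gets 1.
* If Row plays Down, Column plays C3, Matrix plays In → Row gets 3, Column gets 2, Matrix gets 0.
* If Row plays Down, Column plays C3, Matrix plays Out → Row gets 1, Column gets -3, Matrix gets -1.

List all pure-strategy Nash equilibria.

The pure Nash equilibria are (Up, C1, Out), (Down, C2, Out), (Down, C3, In).

(Up, C1, In): Row can switch to Down (0 → 3). Not NE.
(Up, C1, Out): Row gets 5, best alternative -1; Column gets 3, best alternative 2; Matrix gets 4, best alternative -2. No profitable deviation — NE.
(Up, C2, In): Row can switch to Down (-3 → 3). Not NE.
(Up, C2, Out): Row can switch to Down (-4 → 5). Not NE.
(Up, C3, In): Row can switch to Down (2 → 3). Not NE.
(Up, C3, Out): Row can switch to Down (-4 → 1). Not NE.
(Down, C1, In): Column can switch to C3 (1 → 2). Not NE.
(Down, C1, Out): Row can switch to Up (-1 → 5). Not NE.
(Down, C2, In): Column can switch to C1 (-2 → 1). Not NE.
(Down, C2, Out): Row gets 5, best alternative -4; Column gets 1, best alternative -3; Matrix gets 1, best alternative -1. No profitable deviation — NE.
(Down, C3, In): Row gets 3, best alternative 2; Column gets 2, best alternative 1; Matrix gets 0, best alternative -1. No profitable deviation — NE.
(The remaining 1 profile has a profitable deviation by the same check.)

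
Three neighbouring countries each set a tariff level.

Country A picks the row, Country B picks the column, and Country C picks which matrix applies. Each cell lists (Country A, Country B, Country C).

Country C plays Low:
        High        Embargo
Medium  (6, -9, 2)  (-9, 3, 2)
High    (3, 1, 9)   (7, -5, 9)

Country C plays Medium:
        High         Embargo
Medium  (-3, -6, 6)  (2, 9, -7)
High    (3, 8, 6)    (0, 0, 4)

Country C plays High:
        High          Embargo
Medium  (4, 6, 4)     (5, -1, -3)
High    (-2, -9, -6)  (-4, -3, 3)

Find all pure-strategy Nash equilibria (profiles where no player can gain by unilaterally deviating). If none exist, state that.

This game has no pure Nash equilibrium.

Country A against (High, Low): payoffs 6, 3 → best response Medium.
Country A against (High, Medium): payoffs -3, 3 → best response High.
Country A against (High, High): payoffs 4, -2 → best response Medium.
Country A against (Embargo, Low): payoffs -9, 7 → best response High.
Country A against (Embargo, Medium): payoffs 2, 0 → best response Medium.
Country A against (Embargo, High): payoffs 5, -4 → best response Medium.
Country B against (Medium, Low): payoffs -9, 3 → best response Embargo.
Country B against (Medium, Medium): payoffs -6, 9 → best response Embargo.
Country B against (Medium, High): payoffs 6, -1 → best response High.
Country B against (High, Low): payoffs 1, -5 → best response High.
Country B against (High, Medium): payoffs 8, 0 → best response High.
Country B against (High, High): payoffs -9, -3 → best response Embargo.
Country C against (Medium, High): payoffs 2, 6, 4 → best response Medium.
Country C against (Medium, Embargo): payoffs 2, -7, -3 → best response Low.
Country C against (High, High): payoffs 9, 6, -6 → best response Low.
Country C against (High, Embargo): payoffs 9, 4, 3 → best response Low.
No profile is a mutual best response for all players.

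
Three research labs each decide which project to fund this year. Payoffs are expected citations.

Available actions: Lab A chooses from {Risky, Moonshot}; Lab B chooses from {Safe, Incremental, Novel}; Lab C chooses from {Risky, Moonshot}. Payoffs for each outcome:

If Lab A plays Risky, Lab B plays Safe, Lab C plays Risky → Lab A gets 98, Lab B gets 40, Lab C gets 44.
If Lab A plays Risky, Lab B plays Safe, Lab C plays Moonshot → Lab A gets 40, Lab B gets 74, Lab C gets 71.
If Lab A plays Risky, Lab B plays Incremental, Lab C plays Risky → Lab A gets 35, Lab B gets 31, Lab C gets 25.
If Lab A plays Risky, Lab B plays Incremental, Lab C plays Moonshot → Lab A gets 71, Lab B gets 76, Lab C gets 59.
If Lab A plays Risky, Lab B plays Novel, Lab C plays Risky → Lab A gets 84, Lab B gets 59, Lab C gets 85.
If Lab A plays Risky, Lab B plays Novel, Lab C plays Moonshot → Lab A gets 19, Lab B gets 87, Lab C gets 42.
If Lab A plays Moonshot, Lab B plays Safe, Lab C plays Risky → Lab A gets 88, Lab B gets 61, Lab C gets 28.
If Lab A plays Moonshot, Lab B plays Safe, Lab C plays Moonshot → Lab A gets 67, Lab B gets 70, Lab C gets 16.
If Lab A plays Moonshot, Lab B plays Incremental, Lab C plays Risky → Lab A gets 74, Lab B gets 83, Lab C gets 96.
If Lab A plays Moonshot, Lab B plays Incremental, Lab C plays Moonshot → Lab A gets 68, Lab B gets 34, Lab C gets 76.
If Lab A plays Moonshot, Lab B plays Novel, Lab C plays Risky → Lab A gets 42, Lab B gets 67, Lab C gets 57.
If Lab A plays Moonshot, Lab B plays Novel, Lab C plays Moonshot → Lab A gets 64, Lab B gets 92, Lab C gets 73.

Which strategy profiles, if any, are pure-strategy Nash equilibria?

Pure-strategy Nash equilibria: (Risky, Novel, Risky), (Moonshot, Incremental, Risky), (Moonshot, Novel, Moonshot)

(Risky, Safe, Risky): Lab B can switch to Novel (40 → 59). Not NE.
(Risky, Safe, Moonshot): Lab A can switch to Moonshot (40 → 67). Not NE.
(Risky, Incremental, Risky): Lab A can switch to Moonshot (35 → 74). Not NE.
(Risky, Incremental, Moonshot): Lab B can switch to Novel (76 → 87). Not NE.
(Risky, Novel, Risky): Lab A gets 84, best alternative 42; Lab B gets 59, best alternative 40; Lab C gets 85, best alternative 42. No profitable deviation — NE.
(Risky, Novel, Moonshot): Lab A can switch to Moonshot (19 → 64). Not NE.
(Moonshot, Safe, Risky): Lab A can switch to Risky (88 → 98). Not NE.
(Moonshot, Safe, Moonshot): Lab B can switch to Novel (70 → 92). Not NE.
(Moonshot, Incremental, Risky): Lab A gets 74, best alternative 35; Lab B gets 83, best alternative 67; Lab C gets 96, best alternative 76. No profitable deviation — NE.
(Moonshot, Incremental, Moonshot): Lab A can switch to Risky (68 → 71). Not NE.
(Moonshot, Novel, Risky): Lab A can switch to Risky (42 → 84). Not NE.
(Moonshot, Novel, Moonshot): Lab A gets 64, best alternative 19; Lab B gets 92, best alternative 70; Lab C gets 73, best alternative 57. No profitable deviation — NE.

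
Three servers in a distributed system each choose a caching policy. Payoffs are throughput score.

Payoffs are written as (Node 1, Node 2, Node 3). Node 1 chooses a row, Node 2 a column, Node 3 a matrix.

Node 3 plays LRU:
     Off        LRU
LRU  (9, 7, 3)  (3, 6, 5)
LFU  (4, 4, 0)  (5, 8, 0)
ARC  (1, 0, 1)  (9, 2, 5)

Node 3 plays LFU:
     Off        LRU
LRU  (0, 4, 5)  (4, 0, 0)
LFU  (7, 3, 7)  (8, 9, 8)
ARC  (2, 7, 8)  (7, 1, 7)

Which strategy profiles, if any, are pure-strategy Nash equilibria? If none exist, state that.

(LRU, Off, LRU): Node 3 can switch to LFU (3 → 5). Not NE.
(LRU, Off, LFU): Node 1 can switch to LFU (0 → 7). Not NE.
(LRU, LRU, LRU): Node 1 can switch to LFU (3 → 5). Not NE.
(LRU, LRU, LFU): Node 1 can switch to LFU (4 → 8). Not NE.
(LFU, Off, LRU): Node 1 can switch to LRU (4 → 9). Not NE.
(LFU, Off, LFU): Node 2 can switch to LRU (3 → 9). Not NE.
(LFU, LRU, LRU): Node 1 can switch to ARC (5 → 9). Not NE.
(LFU, LRU, LFU): Node 1 gets 8, best alternative 7; Node 2 gets 9, best alternative 3; Node 3 gets 8, best alternative 0. No profitable deviation — NE.
(ARC, Off, LRU): Node 1 can switch to LRU (1 → 9). Not NE.
(ARC, Off, LFU): Node 1 can switch to LFU (2 → 7). Not NE.
(ARC, LRU, LRU): Node 3 can switch to LFU (5 → 7). Not NE.
(ARC, LRU, LFU): Node 1 can switch to LFU (7 → 8). Not NE.

The unique pure-strategy Nash equilibrium is (LFU, LRU, LFU).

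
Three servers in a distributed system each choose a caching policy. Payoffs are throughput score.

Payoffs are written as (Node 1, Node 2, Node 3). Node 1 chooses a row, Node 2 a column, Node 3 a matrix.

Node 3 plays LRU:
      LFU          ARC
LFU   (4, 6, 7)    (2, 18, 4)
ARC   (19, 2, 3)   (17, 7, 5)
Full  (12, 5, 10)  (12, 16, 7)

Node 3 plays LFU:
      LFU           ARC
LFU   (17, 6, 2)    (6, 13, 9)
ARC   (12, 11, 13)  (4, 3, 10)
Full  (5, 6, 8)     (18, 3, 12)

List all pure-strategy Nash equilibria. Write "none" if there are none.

none

For each player, find the best response to each opponent profile; mutual best responses are the pure NE.
Node 1 against (LFU, LRU): payoffs 4, 19, 12 → best response ARC.
Node 1 against (LFU, LFU): payoffs 17, 12, 5 → best response LFU.
Node 1 against (ARC, LRU): payoffs 2, 17, 12 → best response ARC.
Node 1 against (ARC, LFU): payoffs 6, 4, 18 → best response Full.
Node 2 against (LFU, LRU): payoffs 6, 18 → best response ARC.
Node 2 against (LFU, LFU): payoffs 6, 13 → best response ARC.
Node 2 against (ARC, LRU): payoffs 2, 7 → best response ARC.
Node 2 against (ARC, LFU): payoffs 11, 3 → best response LFU.
Node 2 against (Full, LRU): payoffs 5, 16 → best response ARC.
Node 2 against (Full, LFU): payoffs 6, 3 → best response LFU.
Node 3 against (LFU, LFU): payoffs 7, 2 → best response LRU.
Node 3 against (LFU, ARC): payoffs 4, 9 → best response LFU.
Node 3 against (ARC, LFU): payoffs 3, 13 → best response LFU.
Node 3 against (ARC, ARC): payoffs 5, 10 → best response LFU.
Node 3 against (Full, LFU): payoffs 10, 8 → best response LRU.
Node 3 against (Full, ARC): payoffs 7, 12 → best response LFU.
No profile is a mutual best response for all players.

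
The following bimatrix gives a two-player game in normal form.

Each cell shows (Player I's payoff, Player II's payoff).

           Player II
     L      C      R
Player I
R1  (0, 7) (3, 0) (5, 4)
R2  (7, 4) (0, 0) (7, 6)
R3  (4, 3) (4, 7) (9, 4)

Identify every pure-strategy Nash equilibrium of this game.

Pure NE: (R3, C)

Mark each player's best response to every combination of opponents' strategies; a profile where every player is best-responding is a pure Nash equilibrium.
Player I against L: payoffs 0, 7, 4 → best response R2.
Player I against C: payoffs 3, 0, 4 → best response R3.
Player I against R: payoffs 5, 7, 9 → best response R3.
Player II against R1: payoffs 7, 0, 4 → best response L.
Player II against R2: payoffs 4, 0, 6 → best response R.
Player II against R3: payoffs 3, 7, 4 → best response C.
Mutual best responses: (R3, C).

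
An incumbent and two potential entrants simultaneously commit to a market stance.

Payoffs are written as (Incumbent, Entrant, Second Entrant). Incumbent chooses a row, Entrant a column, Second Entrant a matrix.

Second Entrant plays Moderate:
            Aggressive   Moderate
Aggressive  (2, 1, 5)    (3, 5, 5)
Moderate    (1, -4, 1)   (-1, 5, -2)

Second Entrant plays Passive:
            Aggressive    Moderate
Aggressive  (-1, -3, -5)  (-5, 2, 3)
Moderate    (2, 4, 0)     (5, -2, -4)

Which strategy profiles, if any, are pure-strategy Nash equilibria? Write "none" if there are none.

The unique pure-strategy Nash equilibrium is (Aggressive, Moderate, Moderate).

(Aggressive, Aggressive, Moderate): Entrant can switch to Moderate (1 → 5). Not NE.
(Aggressive, Aggressive, Passive): Incumbent can switch to Moderate (-1 → 2). Not NE.
(Aggressive, Moderate, Moderate): Incumbent gets 3, best alternative -1; Entrant gets 5, best alternative 1; Second Entrant gets 5, best alternative 3. No profitable deviation — NE.
(Aggressive, Moderate, Passive): Incumbent can switch to Moderate (-5 → 5). Not NE.
(Moderate, Aggressive, Moderate): Incumbent can switch to Aggressive (1 → 2). Not NE.
(Moderate, Aggressive, Passive): Second Entrant can switch to Moderate (0 → 1). Not NE.
(Moderate, Moderate, Moderate): Incumbent can switch to Aggressive (-1 → 3). Not NE.
(Moderate, Moderate, Passive): Entrant can switch to Aggressive (-2 → 4). Not NE.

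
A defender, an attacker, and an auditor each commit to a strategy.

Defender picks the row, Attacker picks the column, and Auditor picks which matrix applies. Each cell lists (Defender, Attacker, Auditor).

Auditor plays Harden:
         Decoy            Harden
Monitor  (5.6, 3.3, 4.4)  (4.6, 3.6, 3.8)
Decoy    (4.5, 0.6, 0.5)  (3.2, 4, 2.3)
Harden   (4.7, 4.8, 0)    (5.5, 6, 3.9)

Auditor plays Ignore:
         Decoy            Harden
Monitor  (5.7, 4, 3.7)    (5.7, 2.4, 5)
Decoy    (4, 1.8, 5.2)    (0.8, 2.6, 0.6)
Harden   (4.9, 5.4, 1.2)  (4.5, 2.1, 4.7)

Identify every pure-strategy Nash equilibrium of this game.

No pure-strategy Nash equilibrium.

For each strategy profile, look for a profitable unilateral deviation.
(Monitor, Decoy, Harden): Attacker can switch to Harden (3.3 → 3.6). Not NE.
(Monitor, Decoy, Ignore): Auditor can switch to Harden (3.7 → 4.4). Not NE.
(Monitor, Harden, Harden): Defender can switch to Harden (4.6 → 5.5). Not NE.
(Monitor, Harden, Ignore): Attacker can switch to Decoy (2.4 → 4). Not NE.
(Decoy, Decoy, Harden): Defender can switch to Monitor (4.5 → 5.6). Not NE.
(Decoy, Decoy, Ignore): Defender can switch to Monitor (4 → 5.7). Not NE.
(Decoy, Harden, Harden): Defender can switch to Monitor (3.2 → 4.6). Not NE.
(Decoy, Harden, Ignore): Defender can switch to Monitor (0.8 → 5.7). Not NE.
(The remaining 4 profiles each have a profitable deviation by the same check.)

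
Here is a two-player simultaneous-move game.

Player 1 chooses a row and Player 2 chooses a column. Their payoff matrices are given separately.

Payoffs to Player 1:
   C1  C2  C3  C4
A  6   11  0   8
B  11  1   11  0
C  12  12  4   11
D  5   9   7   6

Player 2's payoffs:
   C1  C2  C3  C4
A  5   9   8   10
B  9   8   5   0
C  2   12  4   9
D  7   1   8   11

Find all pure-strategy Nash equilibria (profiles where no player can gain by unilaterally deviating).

Pure NE: (C, C2)

Player 1 against C1: payoffs 6, 11, 12, 5 → best response C.
Player 1 against C2: payoffs 11, 1, 12, 9 → best response C.
Player 1 against C3: payoffs 0, 11, 4, 7 → best response B.
Player 1 against C4: payoffs 8, 0, 11, 6 → best response C.
Player 2 against A: payoffs 5, 9, 8, 10 → best response C4.
Player 2 against B: payoffs 9, 8, 5, 0 → best response C1.
Player 2 against C: payoffs 2, 12, 4, 9 → best response C2.
Player 2 against D: payoffs 7, 1, 8, 11 → best response C4.
Mutual best responses: (C, C2).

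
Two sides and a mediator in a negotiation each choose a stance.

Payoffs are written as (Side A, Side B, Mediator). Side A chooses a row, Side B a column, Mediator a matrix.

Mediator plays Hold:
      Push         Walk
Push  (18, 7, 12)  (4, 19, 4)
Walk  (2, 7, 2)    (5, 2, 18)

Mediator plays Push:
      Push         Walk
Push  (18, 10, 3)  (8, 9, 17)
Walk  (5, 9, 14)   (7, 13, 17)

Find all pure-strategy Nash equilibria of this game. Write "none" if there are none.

(Push, Push, Hold): Side B can switch to Walk (7 → 19). Not NE.
(Push, Push, Push): Mediator can switch to Hold (3 → 12). Not NE.
(Push, Walk, Hold): Side A can switch to Walk (4 → 5). Not NE.
(Push, Walk, Push): Side B can switch to Push (9 → 10). Not NE.
(Walk, Push, Hold): Side A can switch to Push (2 → 18). Not NE.
(Walk, Push, Push): Side A can switch to Push (5 → 18). Not NE.
(Walk, Walk, Hold): Side B can switch to Push (2 → 7). Not NE.
(Walk, Walk, Push): Side A can switch to Push (7 → 8). Not NE.

There is no pure-strategy Nash equilibrium.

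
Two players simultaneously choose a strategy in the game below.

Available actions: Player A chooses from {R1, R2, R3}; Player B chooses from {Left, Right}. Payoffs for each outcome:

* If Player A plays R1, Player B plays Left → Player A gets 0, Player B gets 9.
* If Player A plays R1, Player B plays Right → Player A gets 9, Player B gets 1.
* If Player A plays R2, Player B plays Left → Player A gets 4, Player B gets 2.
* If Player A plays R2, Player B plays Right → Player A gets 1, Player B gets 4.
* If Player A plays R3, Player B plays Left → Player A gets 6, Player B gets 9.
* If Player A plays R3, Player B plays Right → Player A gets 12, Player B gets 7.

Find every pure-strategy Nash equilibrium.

The unique pure-strategy Nash equilibrium is (R3, Left).

For each strategy profile, look for a profitable unilateral deviation.
(R1, Left): Player A can switch to R2 (0 → 4). Not NE.
(R1, Right): Player A can switch to R3 (9 → 12). Not NE.
(R2, Left): Player A can switch to R3 (4 → 6). Not NE.
(R2, Right): Player A can switch to R1 (1 → 9). Not NE.
(R3, Left): Player A gets 6, best alternative 4; Player B gets 9, best alternative 7. No profitable deviation — NE.
(R3, Right): Player B can switch to Left (7 → 9). Not NE.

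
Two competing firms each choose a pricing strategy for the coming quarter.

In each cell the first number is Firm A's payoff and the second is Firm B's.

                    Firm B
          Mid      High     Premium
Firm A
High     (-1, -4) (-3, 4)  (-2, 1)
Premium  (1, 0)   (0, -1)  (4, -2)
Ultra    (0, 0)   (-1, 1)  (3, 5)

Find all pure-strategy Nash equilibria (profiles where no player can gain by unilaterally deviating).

The unique pure-strategy Nash equilibrium is (Premium, Mid).

For each player, find the best response to each opponent profile; mutual best responses are the pure NE.
Firm A against Mid: payoffs -1, 1, 0 → best response Premium.
Firm A against High: payoffs -3, 0, -1 → best response Premium.
Firm A against Premium: payoffs -2, 4, 3 → best response Premium.
Firm B against High: payoffs -4, 4, 1 → best response High.
Firm B against Premium: payoffs 0, -1, -2 → best response Mid.
Firm B against Ultra: payoffs 0, 1, 5 → best response Premium.
Mutual best responses: (Premium, Mid).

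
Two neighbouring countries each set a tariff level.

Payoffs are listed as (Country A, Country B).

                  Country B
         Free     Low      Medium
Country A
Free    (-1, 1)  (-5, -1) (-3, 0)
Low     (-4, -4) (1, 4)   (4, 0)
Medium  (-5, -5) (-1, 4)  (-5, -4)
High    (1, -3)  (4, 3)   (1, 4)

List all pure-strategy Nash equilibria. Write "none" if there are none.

No pure-strategy Nash equilibrium.

Mark each player's best response to every combination of opponents' strategies; a profile where every player is best-responding is a pure Nash equilibrium.
Country A against Free: payoffs -1, -4, -5, 1 → best response High.
Country A against Low: payoffs -5, 1, -1, 4 → best response High.
Country A against Medium: payoffs -3, 4, -5, 1 → best response Low.
Country B against Free: payoffs 1, -1, 0 → best response Free.
Country B against Low: payoffs -4, 4, 0 → best response Low.
Country B against Medium: payoffs -5, 4, -4 → best response Low.
Country B against High: payoffs -3, 3, 4 → best response Medium.
No profile is a mutual best response for all players.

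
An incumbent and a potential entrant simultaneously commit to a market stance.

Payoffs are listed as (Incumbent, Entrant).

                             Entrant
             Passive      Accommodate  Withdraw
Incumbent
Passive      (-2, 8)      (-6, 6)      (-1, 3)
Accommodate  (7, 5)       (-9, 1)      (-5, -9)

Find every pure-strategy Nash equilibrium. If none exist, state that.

Incumbent against Passive: payoffs -2, 7 → best response Accommodate.
Incumbent against Accommodate: payoffs -6, -9 → best response Passive.
Incumbent against Withdraw: payoffs -1, -5 → best response Passive.
Entrant against Passive: payoffs 8, 6, 3 → best response Passive.
Entrant against Accommodate: payoffs 5, 1, -9 → best response Passive.
Mutual best responses: (Accommodate, Passive).

(Accommodate, Passive)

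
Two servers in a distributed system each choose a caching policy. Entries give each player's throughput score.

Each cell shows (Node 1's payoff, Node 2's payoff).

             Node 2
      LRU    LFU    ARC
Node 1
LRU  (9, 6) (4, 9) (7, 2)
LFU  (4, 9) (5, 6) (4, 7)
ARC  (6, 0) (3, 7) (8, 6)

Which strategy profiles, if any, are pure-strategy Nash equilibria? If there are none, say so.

Check each profile: it is a Nash equilibrium iff no player can strictly gain by switching unilaterally.
(LRU, LRU): Node 2 can switch to LFU (6 → 9). Not NE.
(LRU, LFU): Node 1 can switch to LFU (4 → 5). Not NE.
(LRU, ARC): Node 1 can switch to ARC (7 → 8). Not NE.
(LFU, LRU): Node 1 can switch to LRU (4 → 9). Not NE.
(LFU, LFU): Node 2 can switch to LRU (6 → 9). Not NE.
(LFU, ARC): Node 1 can switch to LRU (4 → 7). Not NE.
(ARC, LRU): Node 1 can switch to LRU (6 → 9). Not NE.
(ARC, LFU): Node 1 can switch to LRU (3 → 4). Not NE.
(ARC, ARC): Node 2 can switch to LFU (6 → 7). Not NE.

none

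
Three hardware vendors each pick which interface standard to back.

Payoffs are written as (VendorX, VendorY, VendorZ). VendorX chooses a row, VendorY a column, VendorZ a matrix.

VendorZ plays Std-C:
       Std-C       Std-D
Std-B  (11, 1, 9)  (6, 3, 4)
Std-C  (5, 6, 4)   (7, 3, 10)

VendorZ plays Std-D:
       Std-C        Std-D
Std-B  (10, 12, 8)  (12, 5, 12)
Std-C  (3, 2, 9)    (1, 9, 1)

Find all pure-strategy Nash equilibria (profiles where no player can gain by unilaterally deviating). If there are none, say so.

VendorX against (Std-C, Std-C): payoffs 11, 5 → best response Std-B.
VendorX against (Std-C, Std-D): payoffs 10, 3 → best response Std-B.
VendorX against (Std-D, Std-C): payoffs 6, 7 → best response Std-C.
VendorX against (Std-D, Std-D): payoffs 12, 1 → best response Std-B.
VendorY against (Std-B, Std-C): payoffs 1, 3 → best response Std-D.
VendorY against (Std-B, Std-D): payoffs 12, 5 → best response Std-C.
VendorY against (Std-C, Std-C): payoffs 6, 3 → best response Std-C.
VendorY against (Std-C, Std-D): payoffs 2, 9 → best response Std-D.
VendorZ against (Std-B, Std-C): payoffs 9, 8 → best response Std-C.
VendorZ against (Std-B, Std-D): payoffs 4, 12 → best response Std-D.
VendorZ against (Std-C, Std-C): payoffs 4, 9 → best response Std-D.
VendorZ against (Std-C, Std-D): payoffs 10, 1 → best response Std-C.
No profile is a mutual best response for all players.

There is no pure-strategy Nash equilibrium.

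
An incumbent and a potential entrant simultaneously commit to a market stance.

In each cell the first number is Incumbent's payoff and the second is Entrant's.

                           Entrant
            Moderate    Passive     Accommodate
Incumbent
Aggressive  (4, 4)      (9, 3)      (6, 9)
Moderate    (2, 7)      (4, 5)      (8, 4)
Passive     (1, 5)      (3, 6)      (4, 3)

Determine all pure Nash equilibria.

none

For each player, find the best response to each opponent profile; mutual best responses are the pure NE.
Incumbent against Moderate: payoffs 4, 2, 1 → best response Aggressive.
Incumbent against Passive: payoffs 9, 4, 3 → best response Aggressive.
Incumbent against Accommodate: payoffs 6, 8, 4 → best response Moderate.
Entrant against Aggressive: payoffs 4, 3, 9 → best response Accommodate.
Entrant against Moderate: payoffs 7, 5, 4 → best response Moderate.
Entrant against Passive: payoffs 5, 6, 3 → best response Passive.
No profile is a mutual best response for all players.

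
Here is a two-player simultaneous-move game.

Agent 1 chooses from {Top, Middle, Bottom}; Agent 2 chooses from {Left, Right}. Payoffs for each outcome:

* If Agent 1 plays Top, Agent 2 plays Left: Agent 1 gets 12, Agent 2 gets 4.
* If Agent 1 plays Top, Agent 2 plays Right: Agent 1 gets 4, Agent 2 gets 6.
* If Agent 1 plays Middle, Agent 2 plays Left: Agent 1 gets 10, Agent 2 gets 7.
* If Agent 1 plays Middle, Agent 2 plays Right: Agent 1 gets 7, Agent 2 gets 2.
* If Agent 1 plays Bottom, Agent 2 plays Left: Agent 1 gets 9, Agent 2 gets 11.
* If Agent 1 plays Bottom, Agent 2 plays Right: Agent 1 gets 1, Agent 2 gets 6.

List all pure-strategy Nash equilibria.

No pure-strategy Nash equilibrium.

(Top, Left): Agent 2 can switch to Right (4 → 6). Not NE.
(Top, Right): Agent 1 can switch to Middle (4 → 7). Not NE.
(Middle, Left): Agent 1 can switch to Top (10 → 12). Not NE.
(Middle, Right): Agent 2 can switch to Left (2 → 7). Not NE.
(Bottom, Left): Agent 1 can switch to Top (9 → 12). Not NE.
(Bottom, Right): Agent 1 can switch to Top (1 → 4). Not NE.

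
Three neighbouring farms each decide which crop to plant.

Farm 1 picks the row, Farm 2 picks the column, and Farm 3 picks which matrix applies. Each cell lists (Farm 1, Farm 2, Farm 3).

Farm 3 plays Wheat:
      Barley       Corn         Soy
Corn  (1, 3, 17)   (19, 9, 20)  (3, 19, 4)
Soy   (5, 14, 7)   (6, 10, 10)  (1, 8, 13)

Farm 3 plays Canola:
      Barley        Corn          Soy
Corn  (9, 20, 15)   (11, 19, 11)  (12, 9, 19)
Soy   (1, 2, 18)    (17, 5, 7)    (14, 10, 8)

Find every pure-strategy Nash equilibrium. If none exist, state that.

There is no pure-strategy Nash equilibrium.

Farm 1 against (Barley, Wheat): payoffs 1, 5 → best response Soy.
Farm 1 against (Barley, Canola): payoffs 9, 1 → best response Corn.
Farm 1 against (Corn, Wheat): payoffs 19, 6 → best response Corn.
Farm 1 against (Corn, Canola): payoffs 11, 17 → best response Soy.
Farm 1 against (Soy, Wheat): payoffs 3, 1 → best response Corn.
Farm 1 against (Soy, Canola): payoffs 12, 14 → best response Soy.
Farm 2 against (Corn, Wheat): payoffs 3, 9, 19 → best response Soy.
Farm 2 against (Corn, Canola): payoffs 20, 19, 9 → best response Barley.
Farm 2 against (Soy, Wheat): payoffs 14, 10, 8 → best response Barley.
Farm 2 against (Soy, Canola): payoffs 2, 5, 10 → best response Soy.
Farm 3 against (Corn, Barley): payoffs 17, 15 → best response Wheat.
Farm 3 against (Corn, Corn): payoffs 20, 11 → best response Wheat.
Farm 3 against (Corn, Soy): payoffs 4, 19 → best response Canola.
Farm 3 against (Soy, Barley): payoffs 7, 18 → best response Canola.
Farm 3 against (Soy, Corn): payoffs 10, 7 → best response Wheat.
Farm 3 against (Soy, Soy): payoffs 13, 8 → best response Wheat.
No profile is a mutual best response for all players.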